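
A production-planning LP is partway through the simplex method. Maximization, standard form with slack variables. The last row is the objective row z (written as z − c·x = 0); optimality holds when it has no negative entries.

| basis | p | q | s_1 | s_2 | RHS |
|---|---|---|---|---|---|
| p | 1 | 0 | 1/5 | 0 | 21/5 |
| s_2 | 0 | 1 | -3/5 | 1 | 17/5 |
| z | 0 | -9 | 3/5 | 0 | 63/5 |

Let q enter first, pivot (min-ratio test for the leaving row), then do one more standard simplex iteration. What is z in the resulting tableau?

Ratio test on column q — row 1: entry 0 ≤ 0; row 2: (17/5)/1 = 17/5. Minimum is 17/5 at row 2 (s_2 leaves); pivot element 1.
Pivot on row 2; the z-row RHS becomes 63/5 − (-9)·(17/5) = 216/5.
Next entering variable (most negative z-row entry -24/5): s_1.
Ratio test on column s_1 — row 1: (21/5)/(1/5) = 21; row 2: entry -3/5 ≤ 0. Minimum is 21 at row 1 (p leaves); pivot element 1/5.
After the second pivot the z-row RHS is 216/5 − (-24/5)·21 = 144.

144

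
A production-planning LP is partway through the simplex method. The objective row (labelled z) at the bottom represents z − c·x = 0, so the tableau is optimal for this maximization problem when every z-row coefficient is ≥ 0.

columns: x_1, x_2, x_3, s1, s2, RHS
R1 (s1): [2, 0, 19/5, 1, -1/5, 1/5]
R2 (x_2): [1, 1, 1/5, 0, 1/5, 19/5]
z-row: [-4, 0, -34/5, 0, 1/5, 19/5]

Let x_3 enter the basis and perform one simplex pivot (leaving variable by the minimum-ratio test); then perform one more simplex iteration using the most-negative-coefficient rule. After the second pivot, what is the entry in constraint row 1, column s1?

1/2

Ratio test on column x_3 — row 1: (1/5)/(19/5) = 1/19; row 2: (19/5)/(1/5) = 19. Minimum is 1/19 at row 1 (s1 leaves); pivot element 19/5.
Divide row 1 by 19/5; eliminate column x_3 from the other rows.
Second iteration: most negative z-row entry is -8/19 in column x_1, so x_1 enters.
Ratio test on column x_1 — row 1: (1/19)/(10/19) = 1/10; row 2: (72/19)/(17/19) = 72/17. Minimum is 1/10 at row 1 (x_3 leaves); pivot element 10/19.
Divide row 1 by 10/19; eliminate column x_1 from the other rows.
After both pivots, the entry at constraint row 1, column s1 is 1/2.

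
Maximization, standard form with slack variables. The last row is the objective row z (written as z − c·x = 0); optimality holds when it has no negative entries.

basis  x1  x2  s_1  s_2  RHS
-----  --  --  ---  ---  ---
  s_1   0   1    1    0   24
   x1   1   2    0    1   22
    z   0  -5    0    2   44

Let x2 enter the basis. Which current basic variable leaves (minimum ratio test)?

Column x2 entries and ratios — s_1: 24/1 = 24; x1: 22/2 = 11.
Smallest ratio is 11 in the row of x1, so x1 leaves.

x1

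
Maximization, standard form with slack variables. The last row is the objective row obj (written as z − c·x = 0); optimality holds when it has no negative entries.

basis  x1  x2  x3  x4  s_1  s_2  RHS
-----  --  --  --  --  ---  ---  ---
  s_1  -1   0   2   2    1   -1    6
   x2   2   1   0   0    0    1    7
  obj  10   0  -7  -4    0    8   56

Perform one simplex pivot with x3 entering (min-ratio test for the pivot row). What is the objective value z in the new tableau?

77

Ratio test on column x3 — row 1: 6/2 = 3; row 2: entry 0 ≤ 0. Minimum is 3 at row 1 (s_1 leaves); pivot element 2.
Pivot on row 1; the obj-row RHS becomes 56 − (-7)·3 = 77.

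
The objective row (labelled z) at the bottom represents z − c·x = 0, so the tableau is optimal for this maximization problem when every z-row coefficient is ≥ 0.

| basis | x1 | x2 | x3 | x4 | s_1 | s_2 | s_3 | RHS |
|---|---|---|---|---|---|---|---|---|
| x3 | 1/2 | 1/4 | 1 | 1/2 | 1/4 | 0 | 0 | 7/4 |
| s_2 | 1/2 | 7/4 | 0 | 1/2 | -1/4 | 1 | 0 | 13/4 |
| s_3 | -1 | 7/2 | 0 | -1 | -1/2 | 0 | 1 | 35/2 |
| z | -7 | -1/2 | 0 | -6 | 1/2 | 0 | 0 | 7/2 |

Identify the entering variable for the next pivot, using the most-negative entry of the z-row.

x1

Negative z-row entries: x1: -7, x2: -1/2, x4: -6.
The most negative is -7 in column x1, so x1 enters.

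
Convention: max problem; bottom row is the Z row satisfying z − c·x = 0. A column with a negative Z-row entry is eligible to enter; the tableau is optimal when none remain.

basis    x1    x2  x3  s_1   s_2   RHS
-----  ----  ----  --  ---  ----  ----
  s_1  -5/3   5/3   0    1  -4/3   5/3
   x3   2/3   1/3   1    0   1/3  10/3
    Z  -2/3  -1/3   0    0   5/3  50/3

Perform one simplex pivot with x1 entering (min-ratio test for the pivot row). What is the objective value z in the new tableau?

Ratio test on column x1 — row 1: entry -5/3 ≤ 0; row 2: (10/3)/(2/3) = 5. Minimum is 5 at row 2 (x3 leaves); pivot element 2/3.
Pivot on row 2; the Z-row RHS becomes 50/3 − (-2/3)·5 = 20.

20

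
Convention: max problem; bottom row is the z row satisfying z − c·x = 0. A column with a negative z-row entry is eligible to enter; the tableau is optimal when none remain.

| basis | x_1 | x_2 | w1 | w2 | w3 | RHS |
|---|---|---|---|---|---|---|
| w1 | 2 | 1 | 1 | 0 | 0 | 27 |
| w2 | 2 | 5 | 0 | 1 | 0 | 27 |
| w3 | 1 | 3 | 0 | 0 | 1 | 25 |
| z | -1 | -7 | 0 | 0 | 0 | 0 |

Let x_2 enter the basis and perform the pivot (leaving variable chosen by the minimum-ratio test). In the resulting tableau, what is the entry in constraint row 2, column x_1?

Ratio test on column x_2 — row 1: 27/1 = 27; row 2: 27/5 = 27/5; row 3: 25/3 = 25/3. Minimum is 27/5 at row 2 (w2 leaves); pivot element 5.
Divide row 2 by 5; eliminate column x_2 from the other rows.
In the new row 2, the x_1 entry is the old entry divided by the pivot: 2/5 = 2/5.

2/5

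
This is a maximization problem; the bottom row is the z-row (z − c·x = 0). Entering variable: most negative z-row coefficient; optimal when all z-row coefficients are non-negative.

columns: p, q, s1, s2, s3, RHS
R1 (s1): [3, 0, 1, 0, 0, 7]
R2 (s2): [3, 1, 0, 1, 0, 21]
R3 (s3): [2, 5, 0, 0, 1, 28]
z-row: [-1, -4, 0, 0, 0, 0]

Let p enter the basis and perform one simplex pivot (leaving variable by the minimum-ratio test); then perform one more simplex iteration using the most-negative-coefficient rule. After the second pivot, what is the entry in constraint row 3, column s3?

Ratio test on column p — row 1: 7/3 = 7/3; row 2: 21/3 = 7; row 3: 28/2 = 14. Minimum is 7/3 at row 1 (s1 leaves); pivot element 3.
Divide row 1 by 3; eliminate column p from the other rows.
Second iteration: most negative z-row entry is -4 in column q, so q enters.
Ratio test on column q — row 1: entry 0 ≤ 0; row 2: 14/1 = 14; row 3: (70/3)/5 = 14/3. Minimum is 14/3 at row 3 (s3 leaves); pivot element 5.
Divide row 3 by 5; eliminate column q from the other rows.
After both pivots, the entry at constraint row 3, column s3 is 1/5.

1/5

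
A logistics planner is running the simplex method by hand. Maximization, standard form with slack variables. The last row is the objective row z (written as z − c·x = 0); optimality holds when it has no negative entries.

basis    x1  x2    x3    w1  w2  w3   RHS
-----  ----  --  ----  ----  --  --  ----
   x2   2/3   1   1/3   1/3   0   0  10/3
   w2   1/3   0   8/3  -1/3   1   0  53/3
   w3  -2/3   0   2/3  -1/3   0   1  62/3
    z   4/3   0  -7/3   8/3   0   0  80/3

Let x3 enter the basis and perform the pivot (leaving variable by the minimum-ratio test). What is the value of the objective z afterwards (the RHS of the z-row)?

337/8

Ratio test on column x3 — row 1: (10/3)/(1/3) = 10; row 2: (53/3)/(8/3) = 53/8; row 3: (62/3)/(2/3) = 31. Minimum is 53/8 at row 2 (w2 leaves); pivot element 8/3.
Pivot on row 2; the z-row RHS becomes 80/3 − (-7/3)·(53/8) = 337/8.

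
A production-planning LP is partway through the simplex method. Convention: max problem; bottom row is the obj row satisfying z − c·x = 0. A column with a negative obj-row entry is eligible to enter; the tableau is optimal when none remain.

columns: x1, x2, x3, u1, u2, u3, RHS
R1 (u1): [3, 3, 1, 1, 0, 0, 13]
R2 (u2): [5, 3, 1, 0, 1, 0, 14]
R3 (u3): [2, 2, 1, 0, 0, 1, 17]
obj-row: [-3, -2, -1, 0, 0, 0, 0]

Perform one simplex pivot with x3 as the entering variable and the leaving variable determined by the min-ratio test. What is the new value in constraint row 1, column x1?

3

Ratio test on column x3 — row 1: 13/1 = 13; row 2: 14/1 = 14; row 3: 17/1 = 17. Minimum is 13 at row 1 (u1 leaves); pivot element 1.
Divide row 1 by 1; eliminate column x3 from the other rows.
In the new row 1, the x1 entry is the old entry divided by the pivot: 3/1 = 3.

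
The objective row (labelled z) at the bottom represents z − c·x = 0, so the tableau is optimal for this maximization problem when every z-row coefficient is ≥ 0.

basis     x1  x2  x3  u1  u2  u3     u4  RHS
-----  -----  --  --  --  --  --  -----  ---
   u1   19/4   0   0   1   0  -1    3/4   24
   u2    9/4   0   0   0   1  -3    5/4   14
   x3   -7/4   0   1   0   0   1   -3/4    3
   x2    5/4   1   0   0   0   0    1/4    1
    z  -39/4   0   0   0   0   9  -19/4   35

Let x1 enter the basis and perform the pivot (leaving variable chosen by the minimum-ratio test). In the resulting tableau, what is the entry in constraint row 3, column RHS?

22/5

Ratio test on column x1 — row 1: 24/(19/4) = 96/19; row 2: 14/(9/4) = 56/9; row 3: entry -7/4 ≤ 0; row 4: 1/(5/4) = 4/5. Minimum is 4/5 at row 4 (x2 leaves); pivot element 5/4.
Divide row 4 by 5/4; eliminate column x1 from the other rows.
Row 3 update in column RHS: 3 − (-7/4)·(4/5) = 22/5.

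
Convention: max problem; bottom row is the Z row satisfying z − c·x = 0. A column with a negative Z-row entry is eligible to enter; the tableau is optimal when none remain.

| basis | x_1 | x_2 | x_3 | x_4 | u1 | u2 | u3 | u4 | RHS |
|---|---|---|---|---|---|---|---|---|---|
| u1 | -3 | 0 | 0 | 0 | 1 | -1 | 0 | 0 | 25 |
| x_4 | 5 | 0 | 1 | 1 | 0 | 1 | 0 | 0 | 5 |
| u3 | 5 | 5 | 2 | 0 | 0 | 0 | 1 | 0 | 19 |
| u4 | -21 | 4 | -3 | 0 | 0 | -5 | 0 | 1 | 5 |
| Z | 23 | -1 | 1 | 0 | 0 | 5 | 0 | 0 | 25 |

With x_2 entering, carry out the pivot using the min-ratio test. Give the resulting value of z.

105/4

Ratio test on column x_2 — row 1: entry 0 ≤ 0; row 2: entry 0 ≤ 0; row 3: 19/5 = 19/5; row 4: 5/4 = 5/4. Minimum is 5/4 at row 4 (u4 leaves); pivot element 4.
Pivot on row 4; the Z-row RHS becomes 25 − (-1)·(5/4) = 105/4.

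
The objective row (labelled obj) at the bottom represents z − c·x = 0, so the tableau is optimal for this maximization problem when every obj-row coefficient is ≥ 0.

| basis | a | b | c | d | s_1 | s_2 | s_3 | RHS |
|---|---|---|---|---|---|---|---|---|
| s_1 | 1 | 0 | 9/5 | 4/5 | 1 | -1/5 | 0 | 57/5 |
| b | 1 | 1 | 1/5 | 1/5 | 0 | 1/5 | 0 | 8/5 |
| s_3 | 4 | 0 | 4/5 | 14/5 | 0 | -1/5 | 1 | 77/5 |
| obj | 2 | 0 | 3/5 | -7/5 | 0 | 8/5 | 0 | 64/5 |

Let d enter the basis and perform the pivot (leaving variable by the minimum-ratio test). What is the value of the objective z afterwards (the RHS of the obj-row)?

41/2

Ratio test on column d — row 1: (57/5)/(4/5) = 57/4; row 2: (8/5)/(1/5) = 8; row 3: (77/5)/(14/5) = 11/2. Minimum is 11/2 at row 3 (s_3 leaves); pivot element 14/5.
Pivot on row 3; the obj-row RHS becomes 64/5 − (-7/5)·(11/2) = 41/2.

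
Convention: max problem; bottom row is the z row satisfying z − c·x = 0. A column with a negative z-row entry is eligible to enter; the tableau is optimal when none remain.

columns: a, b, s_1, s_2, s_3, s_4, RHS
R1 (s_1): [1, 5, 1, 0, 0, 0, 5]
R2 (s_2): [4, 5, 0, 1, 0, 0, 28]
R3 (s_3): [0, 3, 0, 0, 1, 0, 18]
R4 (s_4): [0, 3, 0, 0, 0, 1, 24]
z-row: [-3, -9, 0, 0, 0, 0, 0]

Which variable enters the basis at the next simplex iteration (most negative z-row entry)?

Negative z-row entries: a: -3, b: -9.
The most negative is -9 in column b, so b enters.

b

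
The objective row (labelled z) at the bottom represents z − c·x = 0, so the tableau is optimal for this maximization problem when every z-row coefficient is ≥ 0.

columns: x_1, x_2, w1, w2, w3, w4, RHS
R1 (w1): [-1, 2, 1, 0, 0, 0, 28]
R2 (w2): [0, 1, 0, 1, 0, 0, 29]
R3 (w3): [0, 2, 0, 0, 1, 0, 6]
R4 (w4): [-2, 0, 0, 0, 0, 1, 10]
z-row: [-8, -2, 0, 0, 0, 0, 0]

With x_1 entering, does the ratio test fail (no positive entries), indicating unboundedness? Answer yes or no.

yes

Every constraint-row entry in column x_1 is ≤ 0, so increasing x_1 is unbounded.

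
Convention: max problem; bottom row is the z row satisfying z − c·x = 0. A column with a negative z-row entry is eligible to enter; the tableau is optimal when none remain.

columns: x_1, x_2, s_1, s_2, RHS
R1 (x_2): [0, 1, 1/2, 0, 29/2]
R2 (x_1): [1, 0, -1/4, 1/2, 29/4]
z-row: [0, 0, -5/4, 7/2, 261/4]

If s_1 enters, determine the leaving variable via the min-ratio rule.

Column s_1 entries and ratios — x_2: (29/2)/(1/2) = 29; x_1: -1/4 ≤ 0, skip.
Smallest ratio is 29 in the row of x_2, so x_2 leaves.

x_2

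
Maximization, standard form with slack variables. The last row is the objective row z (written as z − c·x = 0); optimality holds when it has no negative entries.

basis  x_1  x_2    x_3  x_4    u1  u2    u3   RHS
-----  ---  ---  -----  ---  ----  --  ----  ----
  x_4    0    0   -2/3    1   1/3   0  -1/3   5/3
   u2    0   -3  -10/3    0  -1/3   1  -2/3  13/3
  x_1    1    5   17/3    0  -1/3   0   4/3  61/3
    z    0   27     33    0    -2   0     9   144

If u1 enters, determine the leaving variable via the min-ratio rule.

Column u1 entries and ratios — x_4: (5/3)/(1/3) = 5; u2: -1/3 ≤ 0, skip; x_1: -1/3 ≤ 0, skip.
Smallest ratio is 5 in the row of x_4, so x_4 leaves.

x_4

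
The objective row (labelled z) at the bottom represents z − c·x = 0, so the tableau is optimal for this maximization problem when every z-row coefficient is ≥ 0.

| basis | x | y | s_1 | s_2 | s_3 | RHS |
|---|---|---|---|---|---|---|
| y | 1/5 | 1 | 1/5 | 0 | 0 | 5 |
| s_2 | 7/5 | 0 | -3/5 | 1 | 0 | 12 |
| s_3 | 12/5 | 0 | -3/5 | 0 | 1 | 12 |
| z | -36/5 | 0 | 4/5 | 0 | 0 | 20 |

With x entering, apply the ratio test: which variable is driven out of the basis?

Column x entries and ratios — y: 5/(1/5) = 25; s_2: 12/(7/5) = 60/7; s_3: 12/(12/5) = 5.
Smallest ratio is 5 in the row of s_3, so s_3 leaves.

s_3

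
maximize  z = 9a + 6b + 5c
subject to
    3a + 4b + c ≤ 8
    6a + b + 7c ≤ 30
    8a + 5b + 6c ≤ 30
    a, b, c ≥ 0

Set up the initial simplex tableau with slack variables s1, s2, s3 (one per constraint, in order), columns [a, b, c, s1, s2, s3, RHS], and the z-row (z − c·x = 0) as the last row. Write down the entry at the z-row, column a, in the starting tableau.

-9

The z-row carries the negated objective coefficients: the a entry is -9.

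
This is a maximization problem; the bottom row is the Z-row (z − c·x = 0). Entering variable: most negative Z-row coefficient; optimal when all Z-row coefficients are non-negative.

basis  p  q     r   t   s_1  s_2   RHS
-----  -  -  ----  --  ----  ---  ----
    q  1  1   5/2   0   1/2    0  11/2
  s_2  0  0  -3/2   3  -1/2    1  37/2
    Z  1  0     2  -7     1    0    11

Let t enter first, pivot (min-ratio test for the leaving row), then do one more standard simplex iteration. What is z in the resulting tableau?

Ratio test on column t — row 1: entry 0 ≤ 0; row 2: (37/2)/3 = 37/6. Minimum is 37/6 at row 2 (s_2 leaves); pivot element 3.
Pivot on row 2; the Z-row RHS becomes 11 − (-7)·(37/6) = 325/6.
Next entering variable (most negative Z-row entry -3/2): r.
Ratio test on column r — row 1: (11/2)/(5/2) = 11/5; row 2: entry -1/2 ≤ 0. Minimum is 11/5 at row 1 (q leaves); pivot element 5/2.
After the second pivot the Z-row RHS is 325/6 − (-3/2)·(11/5) = 862/15.

862/15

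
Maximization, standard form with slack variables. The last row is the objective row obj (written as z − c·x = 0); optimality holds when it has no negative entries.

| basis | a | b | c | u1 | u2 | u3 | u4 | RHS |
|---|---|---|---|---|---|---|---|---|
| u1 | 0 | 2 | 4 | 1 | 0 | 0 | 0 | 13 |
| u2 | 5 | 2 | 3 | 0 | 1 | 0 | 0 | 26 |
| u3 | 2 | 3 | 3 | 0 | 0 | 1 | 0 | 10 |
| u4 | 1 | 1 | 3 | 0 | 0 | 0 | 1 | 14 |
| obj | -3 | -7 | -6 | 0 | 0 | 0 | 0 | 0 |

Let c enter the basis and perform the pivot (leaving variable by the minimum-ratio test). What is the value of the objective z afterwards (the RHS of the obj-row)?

39/2

Ratio test on column c — row 1: 13/4 = 13/4; row 2: 26/3 = 26/3; row 3: 10/3 = 10/3; row 4: 14/3 = 14/3. Minimum is 13/4 at row 1 (u1 leaves); pivot element 4.
Pivot on row 1; the obj-row RHS becomes 0 − (-6)·(13/4) = 39/2.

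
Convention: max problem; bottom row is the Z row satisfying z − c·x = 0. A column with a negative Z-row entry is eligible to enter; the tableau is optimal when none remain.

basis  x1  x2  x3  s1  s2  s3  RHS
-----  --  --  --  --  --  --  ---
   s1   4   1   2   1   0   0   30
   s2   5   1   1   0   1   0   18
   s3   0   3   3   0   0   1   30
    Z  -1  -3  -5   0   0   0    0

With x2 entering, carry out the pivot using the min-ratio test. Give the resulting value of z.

30

Ratio test on column x2 — row 1: 30/1 = 30; row 2: 18/1 = 18; row 3: 30/3 = 10. Minimum is 10 at row 3 (s3 leaves); pivot element 3.
Pivot on row 3; the Z-row RHS becomes 0 − (-3)·10 = 30.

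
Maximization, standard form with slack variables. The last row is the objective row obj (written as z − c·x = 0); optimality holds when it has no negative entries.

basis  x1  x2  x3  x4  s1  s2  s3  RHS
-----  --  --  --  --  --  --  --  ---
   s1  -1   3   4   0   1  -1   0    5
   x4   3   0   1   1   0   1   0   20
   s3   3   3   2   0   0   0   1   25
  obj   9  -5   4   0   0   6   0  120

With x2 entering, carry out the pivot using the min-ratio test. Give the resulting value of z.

385/3

Ratio test on column x2 — row 1: 5/3 = 5/3; row 2: entry 0 ≤ 0; row 3: 25/3 = 25/3. Minimum is 5/3 at row 1 (s1 leaves); pivot element 3.
Pivot on row 1; the obj-row RHS becomes 120 − (-5)·(5/3) = 385/3.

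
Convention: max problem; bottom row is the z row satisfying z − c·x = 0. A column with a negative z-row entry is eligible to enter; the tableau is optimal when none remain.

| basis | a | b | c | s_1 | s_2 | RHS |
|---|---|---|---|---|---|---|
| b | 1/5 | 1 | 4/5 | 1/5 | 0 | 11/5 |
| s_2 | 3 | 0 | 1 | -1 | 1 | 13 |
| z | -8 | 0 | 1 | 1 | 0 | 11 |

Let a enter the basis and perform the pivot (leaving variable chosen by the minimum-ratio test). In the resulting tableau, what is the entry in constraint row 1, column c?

11/15

Ratio test on column a — row 1: (11/5)/(1/5) = 11; row 2: 13/3 = 13/3. Minimum is 13/3 at row 2 (s_2 leaves); pivot element 3.
Divide row 2 by 3; eliminate column a from the other rows.
Row 1 update in column c: 4/5 − (1/5)·(1/3) = 11/15.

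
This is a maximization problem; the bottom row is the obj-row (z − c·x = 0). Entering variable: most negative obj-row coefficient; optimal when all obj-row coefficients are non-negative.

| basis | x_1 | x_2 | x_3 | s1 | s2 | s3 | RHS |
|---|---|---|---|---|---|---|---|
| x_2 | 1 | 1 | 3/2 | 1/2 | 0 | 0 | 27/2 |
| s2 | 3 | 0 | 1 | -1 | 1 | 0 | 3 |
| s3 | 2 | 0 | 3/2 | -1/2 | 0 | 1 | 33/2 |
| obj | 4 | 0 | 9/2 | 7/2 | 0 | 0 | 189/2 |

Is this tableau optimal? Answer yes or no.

yes

Every obj-row coefficient is ≥ 0, so the tableau is optimal.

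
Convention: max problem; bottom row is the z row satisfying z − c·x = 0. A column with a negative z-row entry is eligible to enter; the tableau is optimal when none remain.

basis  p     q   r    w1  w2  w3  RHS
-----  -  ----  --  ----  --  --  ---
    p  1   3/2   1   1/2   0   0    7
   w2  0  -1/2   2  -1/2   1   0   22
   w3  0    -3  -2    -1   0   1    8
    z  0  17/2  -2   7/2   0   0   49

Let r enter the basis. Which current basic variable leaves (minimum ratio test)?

Column r entries and ratios — p: 7/1 = 7; w2: 22/2 = 11; w3: -2 ≤ 0, skip.
Smallest ratio is 7 in the row of p, so p leaves.

p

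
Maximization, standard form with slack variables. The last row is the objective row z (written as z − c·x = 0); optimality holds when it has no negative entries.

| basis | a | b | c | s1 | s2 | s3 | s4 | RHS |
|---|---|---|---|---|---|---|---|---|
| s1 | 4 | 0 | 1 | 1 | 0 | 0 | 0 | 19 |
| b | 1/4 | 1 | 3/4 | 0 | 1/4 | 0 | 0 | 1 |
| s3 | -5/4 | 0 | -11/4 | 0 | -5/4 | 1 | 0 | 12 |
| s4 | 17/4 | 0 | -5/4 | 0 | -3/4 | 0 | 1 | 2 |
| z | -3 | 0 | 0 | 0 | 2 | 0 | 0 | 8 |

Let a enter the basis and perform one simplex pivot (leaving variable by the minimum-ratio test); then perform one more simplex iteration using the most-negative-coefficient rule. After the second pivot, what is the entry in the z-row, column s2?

25/14

Ratio test on column a — row 1: 19/4 = 19/4; row 2: 1/(1/4) = 4; row 3: entry -5/4 ≤ 0; row 4: 2/(17/4) = 8/17. Minimum is 8/17 at row 4 (s4 leaves); pivot element 17/4.
Divide row 4 by 17/4; eliminate column a from the other rows.
Second iteration: most negative z-row entry is -15/17 in column c, so c enters.
Ratio test on column c — row 1: (291/17)/(37/17) = 291/37; row 2: (15/17)/(14/17) = 15/14; row 3: entry -53/17 ≤ 0; row 4: entry -5/17 ≤ 0. Minimum is 15/14 at row 2 (b leaves); pivot element 14/17.
Divide row 2 by 14/17; eliminate column c from the other rows.
After both pivots, the entry at the z-row, column s2 is 25/14.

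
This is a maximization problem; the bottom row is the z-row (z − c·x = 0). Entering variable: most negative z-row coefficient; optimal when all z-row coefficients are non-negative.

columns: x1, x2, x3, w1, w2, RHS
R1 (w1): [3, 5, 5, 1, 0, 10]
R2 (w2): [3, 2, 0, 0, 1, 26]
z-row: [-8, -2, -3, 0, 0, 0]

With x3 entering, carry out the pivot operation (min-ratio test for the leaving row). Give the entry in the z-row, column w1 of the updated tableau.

Ratio test on column x3 — row 1: 10/5 = 2; row 2: entry 0 ≤ 0. Minimum is 2 at row 1 (w1 leaves); pivot element 5.
Divide row 1 by 5; eliminate column x3 from the other rows.
z-row update in column w1: 0 − (-3)·(1/5) = 3/5.

3/5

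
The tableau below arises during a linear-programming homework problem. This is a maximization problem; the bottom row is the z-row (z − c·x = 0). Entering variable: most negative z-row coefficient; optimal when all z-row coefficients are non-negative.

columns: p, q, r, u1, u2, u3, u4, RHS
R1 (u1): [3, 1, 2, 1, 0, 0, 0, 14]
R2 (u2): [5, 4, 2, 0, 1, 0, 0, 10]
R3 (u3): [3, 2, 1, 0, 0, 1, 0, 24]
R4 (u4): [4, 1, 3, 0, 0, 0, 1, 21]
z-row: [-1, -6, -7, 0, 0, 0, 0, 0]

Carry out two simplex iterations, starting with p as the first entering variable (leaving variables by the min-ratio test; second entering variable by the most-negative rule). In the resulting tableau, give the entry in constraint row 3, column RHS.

19

Ratio test on column p — row 1: 14/3 = 14/3; row 2: 10/5 = 2; row 3: 24/3 = 8; row 4: 21/4 = 21/4. Minimum is 2 at row 2 (u2 leaves); pivot element 5.
Divide row 2 by 5; eliminate column p from the other rows.
Second iteration: most negative z-row entry is -33/5 in column r, so r enters.
Ratio test on column r — row 1: 8/(4/5) = 10; row 2: 2/(2/5) = 5; row 3: entry -1/5 ≤ 0; row 4: 13/(7/5) = 65/7. Minimum is 5 at row 2 (p leaves); pivot element 2/5.
Divide row 2 by 2/5; eliminate column r from the other rows.
After both pivots, the entry at constraint row 3, column RHS is 19.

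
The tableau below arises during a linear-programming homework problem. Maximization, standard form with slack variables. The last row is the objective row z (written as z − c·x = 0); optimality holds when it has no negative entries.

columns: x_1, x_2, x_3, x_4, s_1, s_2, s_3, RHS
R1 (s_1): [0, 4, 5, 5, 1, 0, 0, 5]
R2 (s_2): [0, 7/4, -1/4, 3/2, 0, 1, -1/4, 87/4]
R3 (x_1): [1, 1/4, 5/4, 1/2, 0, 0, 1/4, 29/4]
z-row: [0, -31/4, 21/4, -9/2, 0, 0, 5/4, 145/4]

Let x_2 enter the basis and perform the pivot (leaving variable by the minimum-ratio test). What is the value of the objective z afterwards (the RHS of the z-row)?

Ratio test on column x_2 — row 1: 5/4 = 5/4; row 2: (87/4)/(7/4) = 87/7; row 3: (29/4)/(1/4) = 29. Minimum is 5/4 at row 1 (s_1 leaves); pivot element 4.
Pivot on row 1; the z-row RHS becomes 145/4 − (-31/4)·(5/4) = 735/16.

735/16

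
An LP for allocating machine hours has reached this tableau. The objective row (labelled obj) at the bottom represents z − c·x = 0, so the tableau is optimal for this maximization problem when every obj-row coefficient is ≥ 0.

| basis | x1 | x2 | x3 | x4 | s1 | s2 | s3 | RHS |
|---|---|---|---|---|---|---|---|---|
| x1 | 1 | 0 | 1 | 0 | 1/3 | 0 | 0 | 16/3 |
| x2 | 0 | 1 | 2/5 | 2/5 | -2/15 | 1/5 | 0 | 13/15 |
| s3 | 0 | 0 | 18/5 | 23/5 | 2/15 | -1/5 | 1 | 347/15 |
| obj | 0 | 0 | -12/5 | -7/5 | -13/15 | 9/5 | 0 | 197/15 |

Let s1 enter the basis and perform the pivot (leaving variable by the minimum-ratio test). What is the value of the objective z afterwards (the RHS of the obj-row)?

27

Ratio test on column s1 — row 1: (16/3)/(1/3) = 16; row 2: entry -2/15 ≤ 0; row 3: (347/15)/(2/15) = 347/2. Minimum is 16 at row 1 (x1 leaves); pivot element 1/3.
Pivot on row 1; the obj-row RHS becomes 197/15 − (-13/15)·16 = 27.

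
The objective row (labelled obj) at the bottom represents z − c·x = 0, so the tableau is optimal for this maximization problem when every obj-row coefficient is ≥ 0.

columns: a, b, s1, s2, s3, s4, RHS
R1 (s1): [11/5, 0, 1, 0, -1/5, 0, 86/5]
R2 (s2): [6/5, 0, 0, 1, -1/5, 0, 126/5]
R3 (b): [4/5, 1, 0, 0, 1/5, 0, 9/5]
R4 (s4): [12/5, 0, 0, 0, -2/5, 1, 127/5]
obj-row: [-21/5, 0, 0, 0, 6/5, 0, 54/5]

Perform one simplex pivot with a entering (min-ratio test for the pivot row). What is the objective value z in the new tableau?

81/4

Ratio test on column a — row 1: (86/5)/(11/5) = 86/11; row 2: (126/5)/(6/5) = 21; row 3: (9/5)/(4/5) = 9/4; row 4: (127/5)/(12/5) = 127/12. Minimum is 9/4 at row 3 (b leaves); pivot element 4/5.
Pivot on row 3; the obj-row RHS becomes 54/5 − (-21/5)·(9/4) = 81/4.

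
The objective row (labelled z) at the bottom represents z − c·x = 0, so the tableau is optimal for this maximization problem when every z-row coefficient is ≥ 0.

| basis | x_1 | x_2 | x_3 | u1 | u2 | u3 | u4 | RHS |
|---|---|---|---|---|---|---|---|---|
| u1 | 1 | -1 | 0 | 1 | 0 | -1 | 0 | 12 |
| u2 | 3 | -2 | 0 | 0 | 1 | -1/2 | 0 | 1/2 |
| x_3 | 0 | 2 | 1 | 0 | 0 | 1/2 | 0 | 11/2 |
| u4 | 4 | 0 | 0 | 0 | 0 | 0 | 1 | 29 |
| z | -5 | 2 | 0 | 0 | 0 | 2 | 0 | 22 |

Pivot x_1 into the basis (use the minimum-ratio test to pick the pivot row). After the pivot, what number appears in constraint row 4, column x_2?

8/3

Ratio test on column x_1 — row 1: 12/1 = 12; row 2: (1/2)/3 = 1/6; row 3: entry 0 ≤ 0; row 4: 29/4 = 29/4. Minimum is 1/6 at row 2 (u2 leaves); pivot element 3.
Divide row 2 by 3; eliminate column x_1 from the other rows.
Row 4 update in column x_2: 0 − 4·(-2/3) = 8/3.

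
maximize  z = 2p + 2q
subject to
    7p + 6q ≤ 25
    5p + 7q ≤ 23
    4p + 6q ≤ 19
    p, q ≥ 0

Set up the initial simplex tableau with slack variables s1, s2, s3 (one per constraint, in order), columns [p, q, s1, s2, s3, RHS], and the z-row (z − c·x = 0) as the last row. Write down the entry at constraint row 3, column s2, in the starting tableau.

0

Slack s2 belongs to constraint 2; its column is the unit vector e_2, so the entry in row 3 is 0.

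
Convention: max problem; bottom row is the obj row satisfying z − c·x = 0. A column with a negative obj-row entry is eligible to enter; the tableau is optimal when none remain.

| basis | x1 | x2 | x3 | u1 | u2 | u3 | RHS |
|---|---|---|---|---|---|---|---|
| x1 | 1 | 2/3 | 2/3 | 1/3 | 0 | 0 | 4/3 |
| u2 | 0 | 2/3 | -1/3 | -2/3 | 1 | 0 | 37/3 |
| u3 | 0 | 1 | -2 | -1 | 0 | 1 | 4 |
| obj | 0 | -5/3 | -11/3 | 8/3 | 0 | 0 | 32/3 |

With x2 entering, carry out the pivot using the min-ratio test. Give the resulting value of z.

14

Ratio test on column x2 — row 1: (4/3)/(2/3) = 2; row 2: (37/3)/(2/3) = 37/2; row 3: 4/1 = 4. Minimum is 2 at row 1 (x1 leaves); pivot element 2/3.
Pivot on row 1; the obj-row RHS becomes 32/3 − (-5/3)·2 = 14.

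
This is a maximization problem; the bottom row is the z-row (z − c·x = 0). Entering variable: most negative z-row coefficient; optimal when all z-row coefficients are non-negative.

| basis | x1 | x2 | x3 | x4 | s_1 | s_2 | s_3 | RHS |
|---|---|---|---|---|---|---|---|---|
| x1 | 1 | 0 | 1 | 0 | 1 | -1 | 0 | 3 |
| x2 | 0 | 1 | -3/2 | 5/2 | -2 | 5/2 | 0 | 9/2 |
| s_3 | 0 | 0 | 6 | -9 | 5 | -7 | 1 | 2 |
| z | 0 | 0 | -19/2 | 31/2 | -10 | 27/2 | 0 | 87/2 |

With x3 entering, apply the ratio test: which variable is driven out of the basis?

Column x3 entries and ratios — x1: 3/1 = 3; x2: -3/2 ≤ 0, skip; s_3: 2/6 = 1/3.
Smallest ratio is 1/3 in the row of s_3, so s_3 leaves.

s_3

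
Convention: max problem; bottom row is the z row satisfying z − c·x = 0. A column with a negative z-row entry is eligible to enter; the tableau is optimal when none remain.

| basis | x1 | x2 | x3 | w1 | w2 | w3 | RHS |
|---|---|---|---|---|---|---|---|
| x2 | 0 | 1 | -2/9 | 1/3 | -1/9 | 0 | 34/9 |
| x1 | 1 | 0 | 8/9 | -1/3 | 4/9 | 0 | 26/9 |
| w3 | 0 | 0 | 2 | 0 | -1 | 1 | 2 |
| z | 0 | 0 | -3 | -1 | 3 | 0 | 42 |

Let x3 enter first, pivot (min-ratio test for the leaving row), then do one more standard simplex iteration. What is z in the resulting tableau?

57

Ratio test on column x3 — row 1: entry -2/9 ≤ 0; row 2: (26/9)/(8/9) = 13/4; row 3: 2/2 = 1. Minimum is 1 at row 3 (w3 leaves); pivot element 2.
Pivot on row 3; the z-row RHS becomes 42 − (-3)·1 = 45.
Next entering variable (most negative z-row entry -1): w1.
Ratio test on column w1 — row 1: 4/(1/3) = 12; row 2: entry -1/3 ≤ 0; row 3: entry 0 ≤ 0. Minimum is 12 at row 1 (x2 leaves); pivot element 1/3.
After the second pivot the z-row RHS is 45 − (-1)·12 = 57.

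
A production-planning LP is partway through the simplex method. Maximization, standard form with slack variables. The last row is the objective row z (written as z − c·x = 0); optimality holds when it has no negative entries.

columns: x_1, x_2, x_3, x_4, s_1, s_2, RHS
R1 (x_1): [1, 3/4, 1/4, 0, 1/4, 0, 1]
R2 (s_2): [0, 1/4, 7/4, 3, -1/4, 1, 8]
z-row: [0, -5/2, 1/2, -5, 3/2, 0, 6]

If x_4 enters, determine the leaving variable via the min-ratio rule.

Column x_4 entries and ratios — x_1: 0 ≤ 0, skip; s_2: 8/3 = 8/3.
Smallest ratio is 8/3 in the row of s_2, so s_2 leaves.

s_2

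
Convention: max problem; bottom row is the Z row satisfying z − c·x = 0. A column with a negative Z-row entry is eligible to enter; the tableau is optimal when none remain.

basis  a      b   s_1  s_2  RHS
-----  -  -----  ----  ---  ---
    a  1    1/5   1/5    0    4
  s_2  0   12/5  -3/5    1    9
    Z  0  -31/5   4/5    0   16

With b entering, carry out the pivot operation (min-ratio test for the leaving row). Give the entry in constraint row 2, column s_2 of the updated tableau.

5/12

Ratio test on column b — row 1: 4/(1/5) = 20; row 2: 9/(12/5) = 15/4. Minimum is 15/4 at row 2 (s_2 leaves); pivot element 12/5.
Divide row 2 by 12/5; eliminate column b from the other rows.
In the new row 2, the s_2 entry is the old entry divided by the pivot: 1/(12/5) = 5/12.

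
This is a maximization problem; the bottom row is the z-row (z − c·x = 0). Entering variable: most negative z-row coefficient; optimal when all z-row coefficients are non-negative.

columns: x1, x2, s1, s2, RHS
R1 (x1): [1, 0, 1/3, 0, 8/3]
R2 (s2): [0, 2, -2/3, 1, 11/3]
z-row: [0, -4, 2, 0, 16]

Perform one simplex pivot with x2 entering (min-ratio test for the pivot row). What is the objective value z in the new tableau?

Ratio test on column x2 — row 1: entry 0 ≤ 0; row 2: (11/3)/2 = 11/6. Minimum is 11/6 at row 2 (s2 leaves); pivot element 2.
Pivot on row 2; the z-row RHS becomes 16 − (-4)·(11/6) = 70/3.

70/3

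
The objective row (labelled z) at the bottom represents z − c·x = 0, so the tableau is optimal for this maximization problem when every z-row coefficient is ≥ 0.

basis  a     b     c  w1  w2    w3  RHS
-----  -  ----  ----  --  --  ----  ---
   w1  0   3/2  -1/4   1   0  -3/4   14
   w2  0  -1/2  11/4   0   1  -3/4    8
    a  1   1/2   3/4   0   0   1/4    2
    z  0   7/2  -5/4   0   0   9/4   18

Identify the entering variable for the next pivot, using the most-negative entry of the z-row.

c

Negative z-row entries: c: -5/4.
The most negative is -5/4 in column c, so c enters.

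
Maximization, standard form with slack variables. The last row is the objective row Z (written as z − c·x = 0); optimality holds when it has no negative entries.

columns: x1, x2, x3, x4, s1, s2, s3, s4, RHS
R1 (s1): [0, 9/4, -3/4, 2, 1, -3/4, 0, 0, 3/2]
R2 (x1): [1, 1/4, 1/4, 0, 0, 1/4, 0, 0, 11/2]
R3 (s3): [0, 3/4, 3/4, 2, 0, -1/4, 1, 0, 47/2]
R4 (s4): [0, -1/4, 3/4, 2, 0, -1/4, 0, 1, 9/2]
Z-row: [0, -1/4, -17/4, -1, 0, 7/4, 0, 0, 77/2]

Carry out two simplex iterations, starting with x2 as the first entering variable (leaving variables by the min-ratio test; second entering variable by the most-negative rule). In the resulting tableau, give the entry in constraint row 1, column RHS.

Ratio test on column x2 — row 1: (3/2)/(9/4) = 2/3; row 2: (11/2)/(1/4) = 22; row 3: (47/2)/(3/4) = 94/3; row 4: entry -1/4 ≤ 0. Minimum is 2/3 at row 1 (s1 leaves); pivot element 9/4.
Divide row 1 by 9/4; eliminate column x2 from the other rows.
Second iteration: most negative Z-row entry is -13/3 in column x3, so x3 enters.
Ratio test on column x3 — row 1: entry -1/3 ≤ 0; row 2: (16/3)/(1/3) = 16; row 3: 23/1 = 23; row 4: (14/3)/(2/3) = 7. Minimum is 7 at row 4 (s4 leaves); pivot element 2/3.
Divide row 4 by 2/3; eliminate column x3 from the other rows.
After both pivots, the entry at constraint row 1, column RHS is 3.

3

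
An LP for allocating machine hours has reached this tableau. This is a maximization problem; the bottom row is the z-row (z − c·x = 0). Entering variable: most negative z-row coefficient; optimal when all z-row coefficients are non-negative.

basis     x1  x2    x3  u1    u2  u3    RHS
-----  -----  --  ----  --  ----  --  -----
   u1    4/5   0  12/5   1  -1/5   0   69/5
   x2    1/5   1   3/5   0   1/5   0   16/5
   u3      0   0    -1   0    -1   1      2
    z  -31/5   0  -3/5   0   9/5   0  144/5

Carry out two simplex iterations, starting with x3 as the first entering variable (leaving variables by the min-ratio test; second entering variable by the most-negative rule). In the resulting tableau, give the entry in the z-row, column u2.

Ratio test on column x3 — row 1: (69/5)/(12/5) = 23/4; row 2: (16/5)/(3/5) = 16/3; row 3: entry -1 ≤ 0. Minimum is 16/3 at row 2 (x2 leaves); pivot element 3/5.
Divide row 2 by 3/5; eliminate column x3 from the other rows.
Second iteration: most negative z-row entry is -6 in column x1, so x1 enters.
Ratio test on column x1 — row 1: entry 0 ≤ 0; row 2: (16/3)/(1/3) = 16; row 3: (22/3)/(1/3) = 22. Minimum is 16 at row 2 (x3 leaves); pivot element 1/3.
Divide row 2 by 1/3; eliminate column x1 from the other rows.
After both pivots, the entry at the z-row, column u2 is 8.

8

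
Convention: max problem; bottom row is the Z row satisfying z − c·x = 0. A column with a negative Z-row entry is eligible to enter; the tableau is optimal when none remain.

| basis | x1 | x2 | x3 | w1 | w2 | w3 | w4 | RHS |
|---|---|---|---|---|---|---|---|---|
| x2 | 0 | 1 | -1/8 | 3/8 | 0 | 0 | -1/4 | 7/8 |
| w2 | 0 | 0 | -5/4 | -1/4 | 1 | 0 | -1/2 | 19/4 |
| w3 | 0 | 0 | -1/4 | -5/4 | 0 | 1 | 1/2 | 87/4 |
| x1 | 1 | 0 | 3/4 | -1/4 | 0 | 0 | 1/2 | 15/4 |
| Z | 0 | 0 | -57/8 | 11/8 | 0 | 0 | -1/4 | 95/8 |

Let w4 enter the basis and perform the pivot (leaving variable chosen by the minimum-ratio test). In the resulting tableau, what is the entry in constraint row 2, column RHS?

Ratio test on column w4 — row 1: entry -1/4 ≤ 0; row 2: entry -1/2 ≤ 0; row 3: (87/4)/(1/2) = 87/2; row 4: (15/4)/(1/2) = 15/2. Minimum is 15/2 at row 4 (x1 leaves); pivot element 1/2.
Divide row 4 by 1/2; eliminate column w4 from the other rows.
Row 2 update in column RHS: 19/4 − (-1/2)·(15/2) = 17/2.

17/2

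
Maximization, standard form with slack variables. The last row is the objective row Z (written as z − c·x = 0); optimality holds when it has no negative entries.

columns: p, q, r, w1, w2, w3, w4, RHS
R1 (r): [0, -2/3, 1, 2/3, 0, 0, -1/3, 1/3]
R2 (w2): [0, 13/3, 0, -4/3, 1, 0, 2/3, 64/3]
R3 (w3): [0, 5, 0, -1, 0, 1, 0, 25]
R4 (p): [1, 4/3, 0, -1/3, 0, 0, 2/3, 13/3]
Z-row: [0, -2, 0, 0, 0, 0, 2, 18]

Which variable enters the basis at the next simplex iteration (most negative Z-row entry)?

q

Negative Z-row entries: q: -2.
The most negative is -2 in column q, so q enters.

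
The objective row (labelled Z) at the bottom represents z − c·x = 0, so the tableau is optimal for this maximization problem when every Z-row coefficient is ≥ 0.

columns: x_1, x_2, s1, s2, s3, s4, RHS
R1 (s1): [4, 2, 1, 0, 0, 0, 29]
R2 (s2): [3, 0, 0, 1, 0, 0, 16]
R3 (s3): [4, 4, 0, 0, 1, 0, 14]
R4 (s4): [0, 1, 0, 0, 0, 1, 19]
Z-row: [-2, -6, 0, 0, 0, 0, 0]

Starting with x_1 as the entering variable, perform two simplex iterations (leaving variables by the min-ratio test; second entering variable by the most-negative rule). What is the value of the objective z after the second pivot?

21

Ratio test on column x_1 — row 1: 29/4 = 29/4; row 2: 16/3 = 16/3; row 3: 14/4 = 7/2; row 4: entry 0 ≤ 0. Minimum is 7/2 at row 3 (s3 leaves); pivot element 4.
Pivot on row 3; the Z-row RHS becomes 0 − (-2)·(7/2) = 7.
Next entering variable (most negative Z-row entry -4): x_2.
Ratio test on column x_2 — row 1: entry -2 ≤ 0; row 2: entry -3 ≤ 0; row 3: (7/2)/1 = 7/2; row 4: 19/1 = 19. Minimum is 7/2 at row 3 (x_1 leaves); pivot element 1.
After the second pivot the Z-row RHS is 7 − (-4)·(7/2) = 21.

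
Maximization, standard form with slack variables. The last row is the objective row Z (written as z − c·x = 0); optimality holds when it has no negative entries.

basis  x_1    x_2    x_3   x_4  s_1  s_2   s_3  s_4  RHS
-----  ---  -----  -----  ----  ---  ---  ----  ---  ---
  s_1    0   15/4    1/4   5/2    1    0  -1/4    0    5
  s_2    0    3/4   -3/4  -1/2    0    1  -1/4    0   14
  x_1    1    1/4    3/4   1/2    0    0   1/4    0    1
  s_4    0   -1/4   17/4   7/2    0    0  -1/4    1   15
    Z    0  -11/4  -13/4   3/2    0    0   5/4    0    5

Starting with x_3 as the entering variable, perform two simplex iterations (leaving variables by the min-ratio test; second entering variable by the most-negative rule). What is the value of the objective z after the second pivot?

Ratio test on column x_3 — row 1: 5/(1/4) = 20; row 2: entry -3/4 ≤ 0; row 3: 1/(3/4) = 4/3; row 4: 15/(17/4) = 60/17. Minimum is 4/3 at row 3 (x_1 leaves); pivot element 3/4.
Pivot on row 3; the Z-row RHS becomes 5 − (-13/4)·(4/3) = 28/3.
Next entering variable (most negative Z-row entry -5/3): x_2.
Ratio test on column x_2 — row 1: (14/3)/(11/3) = 14/11; row 2: 15/1 = 15; row 3: (4/3)/(1/3) = 4; row 4: entry -5/3 ≤ 0. Minimum is 14/11 at row 1 (s_1 leaves); pivot element 11/3.
After the second pivot the Z-row RHS is 28/3 − (-5/3)·(14/11) = 126/11.

126/11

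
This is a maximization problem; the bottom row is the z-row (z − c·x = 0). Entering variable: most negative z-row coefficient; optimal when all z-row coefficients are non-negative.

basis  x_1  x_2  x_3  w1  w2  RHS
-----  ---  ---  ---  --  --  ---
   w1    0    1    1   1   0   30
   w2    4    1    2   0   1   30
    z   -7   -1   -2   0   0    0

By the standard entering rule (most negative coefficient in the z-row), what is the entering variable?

Negative z-row entries: x_1: -7, x_2: -1, x_3: -2.
The most negative is -7 in column x_1, so x_1 enters.

x_1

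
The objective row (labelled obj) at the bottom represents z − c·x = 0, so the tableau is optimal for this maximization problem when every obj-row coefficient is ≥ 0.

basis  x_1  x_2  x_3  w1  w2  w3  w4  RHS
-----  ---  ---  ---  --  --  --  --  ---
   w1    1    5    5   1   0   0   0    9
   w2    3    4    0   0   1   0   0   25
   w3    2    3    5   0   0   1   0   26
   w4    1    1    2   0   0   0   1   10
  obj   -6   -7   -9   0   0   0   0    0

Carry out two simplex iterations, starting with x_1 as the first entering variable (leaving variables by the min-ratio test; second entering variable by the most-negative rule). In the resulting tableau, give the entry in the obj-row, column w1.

Ratio test on column x_1 — row 1: 9/1 = 9; row 2: 25/3 = 25/3; row 3: 26/2 = 13; row 4: 10/1 = 10. Minimum is 25/3 at row 2 (w2 leaves); pivot element 3.
Divide row 2 by 3; eliminate column x_1 from the other rows.
Second iteration: most negative obj-row entry is -9 in column x_3, so x_3 enters.
Ratio test on column x_3 — row 1: (2/3)/5 = 2/15; row 2: entry 0 ≤ 0; row 3: (28/3)/5 = 28/15; row 4: (5/3)/2 = 5/6. Minimum is 2/15 at row 1 (w1 leaves); pivot element 5.
Divide row 1 by 5; eliminate column x_3 from the other rows.
After both pivots, the entry at the obj-row, column w1 is 9/5.

9/5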